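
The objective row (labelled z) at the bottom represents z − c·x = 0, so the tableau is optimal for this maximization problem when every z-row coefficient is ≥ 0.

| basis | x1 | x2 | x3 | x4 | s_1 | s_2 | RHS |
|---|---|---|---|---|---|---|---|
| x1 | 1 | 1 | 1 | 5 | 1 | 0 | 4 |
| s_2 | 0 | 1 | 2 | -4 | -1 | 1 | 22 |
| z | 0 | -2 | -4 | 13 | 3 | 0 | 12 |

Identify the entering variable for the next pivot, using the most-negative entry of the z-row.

x3

Negative z-row entries: x2: -2, x3: -4.
The most negative is -4 in column x3, so x3 enters.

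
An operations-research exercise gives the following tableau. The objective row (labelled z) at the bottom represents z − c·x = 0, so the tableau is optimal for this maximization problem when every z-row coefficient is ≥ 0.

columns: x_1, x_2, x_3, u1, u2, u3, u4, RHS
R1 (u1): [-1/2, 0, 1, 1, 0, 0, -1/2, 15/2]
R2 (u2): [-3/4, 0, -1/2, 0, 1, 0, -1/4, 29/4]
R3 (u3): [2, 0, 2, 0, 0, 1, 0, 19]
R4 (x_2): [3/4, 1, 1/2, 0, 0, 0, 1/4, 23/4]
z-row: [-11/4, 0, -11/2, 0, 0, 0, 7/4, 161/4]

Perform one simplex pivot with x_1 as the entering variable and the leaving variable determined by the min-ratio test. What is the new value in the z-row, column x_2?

11/3

Ratio test on column x_1 — row 1: entry -1/2 ≤ 0; row 2: entry -3/4 ≤ 0; row 3: 19/2 = 19/2; row 4: (23/4)/(3/4) = 23/3. Minimum is 23/3 at row 4 (x_2 leaves); pivot element 3/4.
Divide row 4 by 3/4; eliminate column x_1 from the other rows.
z-row update in column x_2: 0 − (-11/4)·(4/3) = 11/3.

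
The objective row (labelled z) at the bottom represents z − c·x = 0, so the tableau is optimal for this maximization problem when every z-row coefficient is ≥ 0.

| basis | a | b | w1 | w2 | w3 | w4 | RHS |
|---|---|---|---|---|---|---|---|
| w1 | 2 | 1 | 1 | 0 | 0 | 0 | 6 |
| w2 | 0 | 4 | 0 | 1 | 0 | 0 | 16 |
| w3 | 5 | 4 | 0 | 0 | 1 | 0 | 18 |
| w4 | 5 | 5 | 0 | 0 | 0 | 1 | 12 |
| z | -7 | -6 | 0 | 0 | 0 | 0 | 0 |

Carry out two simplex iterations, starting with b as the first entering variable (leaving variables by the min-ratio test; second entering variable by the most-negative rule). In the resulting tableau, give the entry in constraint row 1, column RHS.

Ratio test on column b — row 1: 6/1 = 6; row 2: 16/4 = 4; row 3: 18/4 = 9/2; row 4: 12/5 = 12/5. Minimum is 12/5 at row 4 (w4 leaves); pivot element 5.
Divide row 4 by 5; eliminate column b from the other rows.
Second iteration: most negative z-row entry is -1 in column a, so a enters.
Ratio test on column a — row 1: (18/5)/1 = 18/5; row 2: entry -4 ≤ 0; row 3: (42/5)/1 = 42/5; row 4: (12/5)/1 = 12/5. Minimum is 12/5 at row 4 (b leaves); pivot element 1.
Divide row 4 by 1; eliminate column a from the other rows.
After both pivots, the entry at constraint row 1, column RHS is 6/5.

6/5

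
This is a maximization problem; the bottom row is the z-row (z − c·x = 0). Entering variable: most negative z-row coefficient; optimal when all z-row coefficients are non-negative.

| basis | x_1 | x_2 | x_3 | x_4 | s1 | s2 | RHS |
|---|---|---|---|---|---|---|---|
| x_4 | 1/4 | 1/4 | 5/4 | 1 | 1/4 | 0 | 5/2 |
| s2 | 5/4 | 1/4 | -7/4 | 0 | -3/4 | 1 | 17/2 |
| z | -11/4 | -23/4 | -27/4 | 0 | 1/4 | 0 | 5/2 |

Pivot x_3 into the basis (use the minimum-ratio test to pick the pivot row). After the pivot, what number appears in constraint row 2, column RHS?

Ratio test on column x_3 — row 1: (5/2)/(5/4) = 2; row 2: entry -7/4 ≤ 0. Minimum is 2 at row 1 (x_4 leaves); pivot element 5/4.
Divide row 1 by 5/4; eliminate column x_3 from the other rows.
Row 2 update in column RHS: 17/2 − (-7/4)·2 = 12.

12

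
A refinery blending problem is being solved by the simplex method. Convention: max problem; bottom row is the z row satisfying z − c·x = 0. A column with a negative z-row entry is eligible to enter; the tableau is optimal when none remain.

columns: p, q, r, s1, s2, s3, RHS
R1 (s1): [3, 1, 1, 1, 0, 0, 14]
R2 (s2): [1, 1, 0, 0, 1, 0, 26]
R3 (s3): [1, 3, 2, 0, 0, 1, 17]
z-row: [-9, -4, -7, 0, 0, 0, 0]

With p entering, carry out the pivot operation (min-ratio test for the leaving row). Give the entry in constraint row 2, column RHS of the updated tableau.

64/3

Ratio test on column p — row 1: 14/3 = 14/3; row 2: 26/1 = 26; row 3: 17/1 = 17. Minimum is 14/3 at row 1 (s1 leaves); pivot element 3.
Divide row 1 by 3; eliminate column p from the other rows.
Row 2 update in column RHS: 26 − 1·(14/3) = 64/3.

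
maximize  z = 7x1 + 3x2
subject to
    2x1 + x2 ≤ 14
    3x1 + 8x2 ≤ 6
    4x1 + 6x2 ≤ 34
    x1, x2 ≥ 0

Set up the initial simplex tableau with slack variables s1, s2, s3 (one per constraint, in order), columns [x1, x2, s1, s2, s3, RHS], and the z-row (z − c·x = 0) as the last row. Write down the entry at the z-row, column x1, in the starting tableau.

The z-row carries the negated objective coefficients: the x1 entry is -7.

-7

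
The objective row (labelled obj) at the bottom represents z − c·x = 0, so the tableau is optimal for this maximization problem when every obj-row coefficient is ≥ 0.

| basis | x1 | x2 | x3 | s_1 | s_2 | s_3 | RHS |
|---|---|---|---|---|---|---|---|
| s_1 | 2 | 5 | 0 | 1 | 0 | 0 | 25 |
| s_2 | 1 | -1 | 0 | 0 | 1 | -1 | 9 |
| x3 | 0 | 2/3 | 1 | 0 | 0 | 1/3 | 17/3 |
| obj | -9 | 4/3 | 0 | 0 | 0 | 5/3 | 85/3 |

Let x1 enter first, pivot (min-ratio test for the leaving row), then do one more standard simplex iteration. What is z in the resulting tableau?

117

Ratio test on column x1 — row 1: 25/2 = 25/2; row 2: 9/1 = 9; row 3: entry 0 ≤ 0. Minimum is 9 at row 2 (s_2 leaves); pivot element 1.
Pivot on row 2; the obj-row RHS becomes 85/3 − (-9)·9 = 328/3.
Next entering variable (most negative obj-row entry -23/3): x2.
Ratio test on column x2 — row 1: 7/7 = 1; row 2: entry -1 ≤ 0; row 3: (17/3)/(2/3) = 17/2. Minimum is 1 at row 1 (s_1 leaves); pivot element 7.
After the second pivot the obj-row RHS is 328/3 − (-23/3)·1 = 117.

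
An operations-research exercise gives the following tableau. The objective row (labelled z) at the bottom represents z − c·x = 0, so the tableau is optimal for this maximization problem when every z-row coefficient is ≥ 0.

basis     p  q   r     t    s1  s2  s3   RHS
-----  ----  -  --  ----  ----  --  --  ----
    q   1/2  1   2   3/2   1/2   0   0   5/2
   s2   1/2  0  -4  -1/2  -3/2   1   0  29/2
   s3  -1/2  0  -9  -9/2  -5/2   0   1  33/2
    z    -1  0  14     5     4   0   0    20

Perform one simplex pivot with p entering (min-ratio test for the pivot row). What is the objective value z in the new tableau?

Ratio test on column p — row 1: (5/2)/(1/2) = 5; row 2: (29/2)/(1/2) = 29; row 3: entry -1/2 ≤ 0. Minimum is 5 at row 1 (q leaves); pivot element 1/2.
Pivot on row 1; the z-row RHS becomes 20 − (-1)·5 = 25.

25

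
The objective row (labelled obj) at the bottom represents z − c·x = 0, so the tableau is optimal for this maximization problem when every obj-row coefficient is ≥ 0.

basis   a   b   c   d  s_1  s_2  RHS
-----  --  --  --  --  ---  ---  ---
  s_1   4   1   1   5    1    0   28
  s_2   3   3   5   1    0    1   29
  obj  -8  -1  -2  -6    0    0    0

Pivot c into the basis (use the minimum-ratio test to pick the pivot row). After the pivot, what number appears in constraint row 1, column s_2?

Ratio test on column c — row 1: 28/1 = 28; row 2: 29/5 = 29/5. Minimum is 29/5 at row 2 (s_2 leaves); pivot element 5.
Divide row 2 by 5; eliminate column c from the other rows.
Row 1 update in column s_2: 0 − 1·(1/5) = -1/5.

-1/5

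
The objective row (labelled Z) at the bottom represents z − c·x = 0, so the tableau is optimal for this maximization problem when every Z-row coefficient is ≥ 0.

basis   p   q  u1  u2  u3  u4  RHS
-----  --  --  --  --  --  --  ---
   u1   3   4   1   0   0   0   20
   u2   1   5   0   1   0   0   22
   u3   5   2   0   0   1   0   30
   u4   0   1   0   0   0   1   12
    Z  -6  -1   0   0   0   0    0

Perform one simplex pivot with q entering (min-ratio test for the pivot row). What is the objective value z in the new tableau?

Ratio test on column q — row 1: 20/4 = 5; row 2: 22/5 = 22/5; row 3: 30/2 = 15; row 4: 12/1 = 12. Minimum is 22/5 at row 2 (u2 leaves); pivot element 5.
Pivot on row 2; the Z-row RHS becomes 0 − (-1)·(22/5) = 22/5.

22/5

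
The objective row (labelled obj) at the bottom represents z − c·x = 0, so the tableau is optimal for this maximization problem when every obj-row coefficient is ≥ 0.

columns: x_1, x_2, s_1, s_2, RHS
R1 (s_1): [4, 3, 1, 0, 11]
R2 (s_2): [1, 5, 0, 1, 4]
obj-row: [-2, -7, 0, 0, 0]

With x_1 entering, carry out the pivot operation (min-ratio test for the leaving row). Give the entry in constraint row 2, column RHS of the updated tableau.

Ratio test on column x_1 — row 1: 11/4 = 11/4; row 2: 4/1 = 4. Minimum is 11/4 at row 1 (s_1 leaves); pivot element 4.
Divide row 1 by 4; eliminate column x_1 from the other rows.
Row 2 update in column RHS: 4 − 1·(11/4) = 5/4.

5/4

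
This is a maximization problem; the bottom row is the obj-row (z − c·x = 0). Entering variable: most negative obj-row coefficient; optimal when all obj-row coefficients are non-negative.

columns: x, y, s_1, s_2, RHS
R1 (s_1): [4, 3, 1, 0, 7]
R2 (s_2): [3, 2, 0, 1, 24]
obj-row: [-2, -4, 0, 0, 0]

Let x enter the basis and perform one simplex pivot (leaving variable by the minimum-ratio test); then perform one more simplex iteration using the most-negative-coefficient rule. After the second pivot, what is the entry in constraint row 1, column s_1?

1/3

Ratio test on column x — row 1: 7/4 = 7/4; row 2: 24/3 = 8. Minimum is 7/4 at row 1 (s_1 leaves); pivot element 4.
Divide row 1 by 4; eliminate column x from the other rows.
Second iteration: most negative obj-row entry is -5/2 in column y, so y enters.
Ratio test on column y — row 1: (7/4)/(3/4) = 7/3; row 2: entry -1/4 ≤ 0. Minimum is 7/3 at row 1 (x leaves); pivot element 3/4.
Divide row 1 by 3/4; eliminate column y from the other rows.
After both pivots, the entry at constraint row 1, column s_1 is 1/3.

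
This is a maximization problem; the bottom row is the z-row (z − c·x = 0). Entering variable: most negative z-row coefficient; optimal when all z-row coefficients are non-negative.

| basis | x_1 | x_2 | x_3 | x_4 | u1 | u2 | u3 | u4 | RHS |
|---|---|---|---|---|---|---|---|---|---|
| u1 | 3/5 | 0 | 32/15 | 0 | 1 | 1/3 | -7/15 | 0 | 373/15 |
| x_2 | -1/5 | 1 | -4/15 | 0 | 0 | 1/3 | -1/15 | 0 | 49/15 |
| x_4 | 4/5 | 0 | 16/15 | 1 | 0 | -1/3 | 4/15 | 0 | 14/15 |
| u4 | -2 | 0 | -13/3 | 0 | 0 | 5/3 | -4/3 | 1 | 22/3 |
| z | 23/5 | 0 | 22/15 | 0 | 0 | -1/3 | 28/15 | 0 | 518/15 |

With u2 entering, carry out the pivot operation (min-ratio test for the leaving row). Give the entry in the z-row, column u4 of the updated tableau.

Ratio test on column u2 — row 1: (373/15)/(1/3) = 373/5; row 2: (49/15)/(1/3) = 49/5; row 3: entry -1/3 ≤ 0; row 4: (22/3)/(5/3) = 22/5. Minimum is 22/5 at row 4 (u4 leaves); pivot element 5/3.
Divide row 4 by 5/3; eliminate column u2 from the other rows.
z-row update in column u4: 0 − (-1/3)·(3/5) = 1/5.

1/5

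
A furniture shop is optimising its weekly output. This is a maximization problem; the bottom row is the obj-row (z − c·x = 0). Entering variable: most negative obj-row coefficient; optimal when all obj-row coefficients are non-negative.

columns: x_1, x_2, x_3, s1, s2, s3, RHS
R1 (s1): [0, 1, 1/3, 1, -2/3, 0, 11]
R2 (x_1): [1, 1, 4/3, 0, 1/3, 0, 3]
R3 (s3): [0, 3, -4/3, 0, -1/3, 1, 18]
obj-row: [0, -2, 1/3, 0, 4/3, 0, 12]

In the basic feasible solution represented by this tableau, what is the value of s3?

18

s3 is basic (row 3); its value is the RHS of that row, 18.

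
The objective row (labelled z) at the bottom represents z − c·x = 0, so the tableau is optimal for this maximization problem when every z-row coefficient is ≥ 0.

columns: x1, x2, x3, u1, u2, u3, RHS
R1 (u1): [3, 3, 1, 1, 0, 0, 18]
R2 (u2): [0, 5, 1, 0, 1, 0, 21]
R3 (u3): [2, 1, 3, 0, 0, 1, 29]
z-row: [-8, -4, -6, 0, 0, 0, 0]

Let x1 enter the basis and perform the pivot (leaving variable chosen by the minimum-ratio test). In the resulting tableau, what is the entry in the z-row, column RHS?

Ratio test on column x1 — row 1: 18/3 = 6; row 2: entry 0 ≤ 0; row 3: 29/2 = 29/2. Minimum is 6 at row 1 (u1 leaves); pivot element 3.
Divide row 1 by 3; eliminate column x1 from the other rows.
z-row update in column RHS: 0 − (-8)·6 = 48.

48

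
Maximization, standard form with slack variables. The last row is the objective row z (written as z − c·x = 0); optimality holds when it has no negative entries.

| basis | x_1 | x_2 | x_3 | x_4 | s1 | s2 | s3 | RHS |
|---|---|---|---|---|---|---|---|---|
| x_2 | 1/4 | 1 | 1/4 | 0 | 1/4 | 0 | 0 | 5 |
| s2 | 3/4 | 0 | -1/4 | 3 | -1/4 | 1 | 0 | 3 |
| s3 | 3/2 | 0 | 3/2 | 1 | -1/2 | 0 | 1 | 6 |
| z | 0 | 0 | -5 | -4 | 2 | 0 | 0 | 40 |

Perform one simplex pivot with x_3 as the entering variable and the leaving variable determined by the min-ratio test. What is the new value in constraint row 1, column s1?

Ratio test on column x_3 — row 1: 5/(1/4) = 20; row 2: entry -1/4 ≤ 0; row 3: 6/(3/2) = 4. Minimum is 4 at row 3 (s3 leaves); pivot element 3/2.
Divide row 3 by 3/2; eliminate column x_3 from the other rows.
Row 1 update in column s1: 1/4 − (1/4)·(-1/3) = 1/3.

1/3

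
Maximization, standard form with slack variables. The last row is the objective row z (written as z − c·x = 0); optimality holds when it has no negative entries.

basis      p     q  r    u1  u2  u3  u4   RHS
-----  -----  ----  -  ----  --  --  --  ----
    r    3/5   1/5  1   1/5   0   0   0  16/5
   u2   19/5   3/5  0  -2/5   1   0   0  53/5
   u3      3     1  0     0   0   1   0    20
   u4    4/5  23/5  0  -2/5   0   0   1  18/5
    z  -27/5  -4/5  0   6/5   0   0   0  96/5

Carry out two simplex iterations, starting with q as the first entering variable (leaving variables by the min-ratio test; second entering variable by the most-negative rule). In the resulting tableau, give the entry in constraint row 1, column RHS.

Ratio test on column q — row 1: (16/5)/(1/5) = 16; row 2: (53/5)/(3/5) = 53/3; row 3: 20/1 = 20; row 4: (18/5)/(23/5) = 18/23. Minimum is 18/23 at row 4 (u4 leaves); pivot element 23/5.
Divide row 4 by 23/5; eliminate column q from the other rows.
Second iteration: most negative z-row entry is -121/23 in column p, so p enters.
Ratio test on column p — row 1: (70/23)/(13/23) = 70/13; row 2: (233/23)/(85/23) = 233/85; row 3: (442/23)/(65/23) = 34/5; row 4: (18/23)/(4/23) = 9/2. Minimum is 233/85 at row 2 (u2 leaves); pivot element 85/23.
Divide row 2 by 85/23; eliminate column p from the other rows.
After both pivots, the entry at constraint row 1, column RHS is 127/85.

127/85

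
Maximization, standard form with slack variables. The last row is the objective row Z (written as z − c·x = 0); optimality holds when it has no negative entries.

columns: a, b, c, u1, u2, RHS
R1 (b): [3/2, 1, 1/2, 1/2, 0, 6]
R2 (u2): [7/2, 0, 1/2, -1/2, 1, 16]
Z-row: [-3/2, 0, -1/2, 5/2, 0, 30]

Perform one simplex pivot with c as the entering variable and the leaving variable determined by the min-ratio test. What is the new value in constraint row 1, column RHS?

Ratio test on column c — row 1: 6/(1/2) = 12; row 2: 16/(1/2) = 32. Minimum is 12 at row 1 (b leaves); pivot element 1/2.
Divide row 1 by 1/2; eliminate column c from the other rows.
In the new row 1, the RHS entry is the old entry divided by the pivot: 6/(1/2) = 12.

12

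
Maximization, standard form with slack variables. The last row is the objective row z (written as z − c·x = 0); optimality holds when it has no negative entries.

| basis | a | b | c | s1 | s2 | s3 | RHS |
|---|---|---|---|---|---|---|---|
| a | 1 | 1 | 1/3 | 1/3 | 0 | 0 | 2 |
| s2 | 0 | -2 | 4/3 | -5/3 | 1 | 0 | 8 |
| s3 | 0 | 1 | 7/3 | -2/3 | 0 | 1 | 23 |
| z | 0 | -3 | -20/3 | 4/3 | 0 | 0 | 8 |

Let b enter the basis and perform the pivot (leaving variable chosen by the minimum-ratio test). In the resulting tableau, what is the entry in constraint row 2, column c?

2

Ratio test on column b — row 1: 2/1 = 2; row 2: entry -2 ≤ 0; row 3: 23/1 = 23. Minimum is 2 at row 1 (a leaves); pivot element 1.
Divide row 1 by 1; eliminate column b from the other rows.
Row 2 update in column c: 4/3 − (-2)·(1/3) = 2.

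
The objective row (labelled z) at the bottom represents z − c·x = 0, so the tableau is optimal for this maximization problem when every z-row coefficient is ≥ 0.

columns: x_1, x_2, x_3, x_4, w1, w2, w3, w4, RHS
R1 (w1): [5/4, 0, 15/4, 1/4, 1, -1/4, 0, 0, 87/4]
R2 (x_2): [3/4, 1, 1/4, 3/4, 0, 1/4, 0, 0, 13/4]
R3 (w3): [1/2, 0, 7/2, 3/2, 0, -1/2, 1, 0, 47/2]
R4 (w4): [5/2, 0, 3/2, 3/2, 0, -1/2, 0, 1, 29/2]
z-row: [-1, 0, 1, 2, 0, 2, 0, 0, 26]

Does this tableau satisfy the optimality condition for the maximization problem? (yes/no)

no

The z-row has a negative entry -1 in column x_1, so it is not optimal.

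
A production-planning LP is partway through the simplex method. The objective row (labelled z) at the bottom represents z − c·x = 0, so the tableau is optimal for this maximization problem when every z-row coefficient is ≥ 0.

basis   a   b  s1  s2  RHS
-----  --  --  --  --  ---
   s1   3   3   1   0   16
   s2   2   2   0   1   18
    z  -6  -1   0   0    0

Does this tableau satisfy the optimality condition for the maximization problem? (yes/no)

no

The z-row has a negative entry -6 in column a, so it is not optimal.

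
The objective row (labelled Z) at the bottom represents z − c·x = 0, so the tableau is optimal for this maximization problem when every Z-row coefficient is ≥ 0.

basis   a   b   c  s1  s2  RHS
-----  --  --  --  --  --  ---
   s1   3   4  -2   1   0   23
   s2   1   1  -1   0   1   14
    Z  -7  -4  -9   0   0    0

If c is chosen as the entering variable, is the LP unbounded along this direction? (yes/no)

yes

Every constraint-row entry in column c is ≤ 0, so increasing c is unbounded.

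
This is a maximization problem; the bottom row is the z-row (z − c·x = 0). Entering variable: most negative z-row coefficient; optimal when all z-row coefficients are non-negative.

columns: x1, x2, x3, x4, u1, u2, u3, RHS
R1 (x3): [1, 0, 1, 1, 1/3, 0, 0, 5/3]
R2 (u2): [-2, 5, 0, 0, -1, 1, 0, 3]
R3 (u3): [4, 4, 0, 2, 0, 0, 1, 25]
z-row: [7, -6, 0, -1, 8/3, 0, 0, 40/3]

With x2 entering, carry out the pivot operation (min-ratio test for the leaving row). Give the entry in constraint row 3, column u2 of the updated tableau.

Ratio test on column x2 — row 1: entry 0 ≤ 0; row 2: 3/5 = 3/5; row 3: 25/4 = 25/4. Minimum is 3/5 at row 2 (u2 leaves); pivot element 5.
Divide row 2 by 5; eliminate column x2 from the other rows.
Row 3 update in column u2: 0 − 4·(1/5) = -4/5.

-4/5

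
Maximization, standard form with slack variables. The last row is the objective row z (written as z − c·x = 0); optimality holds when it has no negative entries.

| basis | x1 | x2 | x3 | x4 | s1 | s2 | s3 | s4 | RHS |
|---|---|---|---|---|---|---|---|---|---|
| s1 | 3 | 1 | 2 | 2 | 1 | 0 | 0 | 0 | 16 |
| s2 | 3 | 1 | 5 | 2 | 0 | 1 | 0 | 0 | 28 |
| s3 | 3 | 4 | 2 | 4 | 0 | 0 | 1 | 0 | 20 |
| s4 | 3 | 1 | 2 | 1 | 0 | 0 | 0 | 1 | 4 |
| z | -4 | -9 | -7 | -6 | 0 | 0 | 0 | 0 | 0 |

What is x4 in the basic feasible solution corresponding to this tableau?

x4 is not in the basis, so in the current basic feasible solution x4 = 0.

0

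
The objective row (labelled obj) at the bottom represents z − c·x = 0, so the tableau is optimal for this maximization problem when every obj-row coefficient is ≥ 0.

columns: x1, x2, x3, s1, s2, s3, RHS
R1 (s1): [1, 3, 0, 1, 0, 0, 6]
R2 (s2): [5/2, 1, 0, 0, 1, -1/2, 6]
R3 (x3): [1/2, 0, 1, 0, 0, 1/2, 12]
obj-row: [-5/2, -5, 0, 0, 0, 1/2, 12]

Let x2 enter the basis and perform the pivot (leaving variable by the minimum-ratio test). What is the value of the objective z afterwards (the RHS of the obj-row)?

Ratio test on column x2 — row 1: 6/3 = 2; row 2: 6/1 = 6; row 3: entry 0 ≤ 0. Minimum is 2 at row 1 (s1 leaves); pivot element 3.
Pivot on row 1; the obj-row RHS becomes 12 − (-5)·2 = 22.

22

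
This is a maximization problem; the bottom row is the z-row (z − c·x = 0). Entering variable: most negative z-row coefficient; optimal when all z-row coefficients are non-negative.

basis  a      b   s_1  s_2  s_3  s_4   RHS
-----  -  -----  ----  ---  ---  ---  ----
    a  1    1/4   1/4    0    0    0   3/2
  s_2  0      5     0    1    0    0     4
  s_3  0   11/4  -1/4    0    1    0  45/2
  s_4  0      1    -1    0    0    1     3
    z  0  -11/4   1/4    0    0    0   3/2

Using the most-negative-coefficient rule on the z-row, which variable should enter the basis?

b

Negative z-row entries: b: -11/4.
The most negative is -11/4 in column b, so b enters.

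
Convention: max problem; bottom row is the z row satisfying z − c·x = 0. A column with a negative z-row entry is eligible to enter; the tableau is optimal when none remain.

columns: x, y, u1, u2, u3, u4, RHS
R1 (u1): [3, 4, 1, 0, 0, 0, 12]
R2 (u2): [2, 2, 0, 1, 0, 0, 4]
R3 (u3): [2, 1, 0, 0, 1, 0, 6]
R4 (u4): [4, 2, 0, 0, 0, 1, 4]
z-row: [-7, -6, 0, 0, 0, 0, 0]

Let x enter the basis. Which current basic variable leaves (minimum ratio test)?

Column x entries and ratios — u1: 12/3 = 4; u2: 4/2 = 2; u3: 6/2 = 3; u4: 4/4 = 1.
Smallest ratio is 1 in the row of u4, so u4 leaves.

u4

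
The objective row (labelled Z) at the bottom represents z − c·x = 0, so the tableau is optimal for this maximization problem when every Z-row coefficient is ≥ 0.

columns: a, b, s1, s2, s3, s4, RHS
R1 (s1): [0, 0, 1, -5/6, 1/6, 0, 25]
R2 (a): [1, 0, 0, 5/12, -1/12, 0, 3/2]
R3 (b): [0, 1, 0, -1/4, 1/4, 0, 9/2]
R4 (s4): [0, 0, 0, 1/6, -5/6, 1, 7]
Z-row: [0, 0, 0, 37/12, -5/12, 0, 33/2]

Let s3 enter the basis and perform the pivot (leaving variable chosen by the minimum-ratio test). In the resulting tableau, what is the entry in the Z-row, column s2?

8/3

Ratio test on column s3 — row 1: 25/(1/6) = 150; row 2: entry -1/12 ≤ 0; row 3: (9/2)/(1/4) = 18; row 4: entry -5/6 ≤ 0. Minimum is 18 at row 3 (b leaves); pivot element 1/4.
Divide row 3 by 1/4; eliminate column s3 from the other rows.
Z-row update in column s2: 37/12 − (-5/12)·(-1) = 8/3.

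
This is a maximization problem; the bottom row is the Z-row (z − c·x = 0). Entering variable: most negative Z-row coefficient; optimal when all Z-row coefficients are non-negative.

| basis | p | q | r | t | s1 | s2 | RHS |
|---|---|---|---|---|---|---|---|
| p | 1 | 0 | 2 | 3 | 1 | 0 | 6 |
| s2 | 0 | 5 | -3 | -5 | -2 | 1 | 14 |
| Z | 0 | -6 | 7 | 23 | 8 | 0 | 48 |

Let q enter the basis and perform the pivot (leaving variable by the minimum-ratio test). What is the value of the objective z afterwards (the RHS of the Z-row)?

324/5

Ratio test on column q — row 1: entry 0 ≤ 0; row 2: 14/5 = 14/5. Minimum is 14/5 at row 2 (s2 leaves); pivot element 5.
Pivot on row 2; the Z-row RHS becomes 48 − (-6)·(14/5) = 324/5.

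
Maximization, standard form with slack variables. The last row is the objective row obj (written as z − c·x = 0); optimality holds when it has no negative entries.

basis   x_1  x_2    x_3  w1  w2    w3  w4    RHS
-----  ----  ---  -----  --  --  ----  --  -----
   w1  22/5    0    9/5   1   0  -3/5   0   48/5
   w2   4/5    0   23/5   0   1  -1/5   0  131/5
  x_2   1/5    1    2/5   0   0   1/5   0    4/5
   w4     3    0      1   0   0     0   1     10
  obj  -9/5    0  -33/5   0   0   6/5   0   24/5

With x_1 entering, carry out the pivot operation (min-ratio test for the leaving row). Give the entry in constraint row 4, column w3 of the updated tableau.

9/22

Ratio test on column x_1 — row 1: (48/5)/(22/5) = 24/11; row 2: (131/5)/(4/5) = 131/4; row 3: (4/5)/(1/5) = 4; row 4: 10/3 = 10/3. Minimum is 24/11 at row 1 (w1 leaves); pivot element 22/5.
Divide row 1 by 22/5; eliminate column x_1 from the other rows.
Row 4 update in column w3: 0 − 3·(-3/22) = 9/22.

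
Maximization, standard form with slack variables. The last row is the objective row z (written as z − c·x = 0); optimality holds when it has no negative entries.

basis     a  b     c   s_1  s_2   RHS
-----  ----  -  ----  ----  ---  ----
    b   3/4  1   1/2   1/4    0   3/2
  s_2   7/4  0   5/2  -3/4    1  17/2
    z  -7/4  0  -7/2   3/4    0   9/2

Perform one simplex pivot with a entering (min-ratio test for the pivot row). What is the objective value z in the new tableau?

Ratio test on column a — row 1: (3/2)/(3/4) = 2; row 2: (17/2)/(7/4) = 34/7. Minimum is 2 at row 1 (b leaves); pivot element 3/4.
Pivot on row 1; the z-row RHS becomes 9/2 − (-7/4)·2 = 8.

8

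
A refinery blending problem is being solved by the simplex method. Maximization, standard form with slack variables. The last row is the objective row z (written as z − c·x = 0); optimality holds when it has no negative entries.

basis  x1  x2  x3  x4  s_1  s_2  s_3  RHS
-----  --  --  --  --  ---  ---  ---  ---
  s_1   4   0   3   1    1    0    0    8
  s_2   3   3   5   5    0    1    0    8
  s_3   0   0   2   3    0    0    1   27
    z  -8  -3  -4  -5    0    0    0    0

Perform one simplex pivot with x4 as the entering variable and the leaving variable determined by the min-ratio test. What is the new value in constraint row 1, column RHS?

32/5

Ratio test on column x4 — row 1: 8/1 = 8; row 2: 8/5 = 8/5; row 3: 27/3 = 9. Minimum is 8/5 at row 2 (s_2 leaves); pivot element 5.
Divide row 2 by 5; eliminate column x4 from the other rows.
Row 1 update in column RHS: 8 − 1·(8/5) = 32/5.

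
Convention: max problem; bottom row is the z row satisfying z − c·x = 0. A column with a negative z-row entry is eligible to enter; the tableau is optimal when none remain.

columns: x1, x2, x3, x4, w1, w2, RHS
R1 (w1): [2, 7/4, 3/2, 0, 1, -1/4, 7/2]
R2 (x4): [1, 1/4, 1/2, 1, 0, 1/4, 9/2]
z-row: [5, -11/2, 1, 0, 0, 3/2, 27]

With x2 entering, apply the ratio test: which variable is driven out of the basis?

Column x2 entries and ratios — w1: (7/2)/(7/4) = 2; x4: (9/2)/(1/4) = 18.
Smallest ratio is 2 in the row of w1, so w1 leaves.

w1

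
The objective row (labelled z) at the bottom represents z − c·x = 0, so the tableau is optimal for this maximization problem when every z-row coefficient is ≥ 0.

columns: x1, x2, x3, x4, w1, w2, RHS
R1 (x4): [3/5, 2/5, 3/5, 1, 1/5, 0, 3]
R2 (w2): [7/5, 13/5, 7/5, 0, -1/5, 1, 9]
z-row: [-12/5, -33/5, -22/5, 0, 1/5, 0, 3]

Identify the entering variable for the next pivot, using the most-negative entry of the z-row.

x2

Negative z-row entries: x1: -12/5, x2: -33/5, x3: -22/5.
The most negative is -33/5 in column x2, so x2 enters.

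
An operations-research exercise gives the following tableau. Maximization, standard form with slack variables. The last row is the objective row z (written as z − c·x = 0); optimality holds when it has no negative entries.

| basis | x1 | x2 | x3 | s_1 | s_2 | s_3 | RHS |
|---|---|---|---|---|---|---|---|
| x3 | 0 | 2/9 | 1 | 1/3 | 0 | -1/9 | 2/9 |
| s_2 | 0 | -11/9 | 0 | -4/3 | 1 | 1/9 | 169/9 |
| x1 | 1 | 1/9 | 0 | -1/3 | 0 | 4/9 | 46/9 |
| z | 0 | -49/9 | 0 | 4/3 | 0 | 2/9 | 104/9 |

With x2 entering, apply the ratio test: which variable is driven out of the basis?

x3

Column x2 entries and ratios — x3: (2/9)/(2/9) = 1; s_2: -11/9 ≤ 0, skip; x1: (46/9)/(1/9) = 46.
Smallest ratio is 1 in the row of x3, so x3 leaves.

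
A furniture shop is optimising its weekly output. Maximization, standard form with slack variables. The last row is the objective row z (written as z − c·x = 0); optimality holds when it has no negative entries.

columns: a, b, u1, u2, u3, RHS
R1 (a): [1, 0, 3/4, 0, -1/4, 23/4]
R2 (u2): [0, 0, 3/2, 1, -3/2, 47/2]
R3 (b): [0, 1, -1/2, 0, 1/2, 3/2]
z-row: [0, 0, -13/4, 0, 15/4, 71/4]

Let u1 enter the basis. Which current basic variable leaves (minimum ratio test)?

a

Column u1 entries and ratios — a: (23/4)/(3/4) = 23/3; u2: (47/2)/(3/2) = 47/3; b: -1/2 ≤ 0, skip.
Smallest ratio is 23/3 in the row of a, so a leaves.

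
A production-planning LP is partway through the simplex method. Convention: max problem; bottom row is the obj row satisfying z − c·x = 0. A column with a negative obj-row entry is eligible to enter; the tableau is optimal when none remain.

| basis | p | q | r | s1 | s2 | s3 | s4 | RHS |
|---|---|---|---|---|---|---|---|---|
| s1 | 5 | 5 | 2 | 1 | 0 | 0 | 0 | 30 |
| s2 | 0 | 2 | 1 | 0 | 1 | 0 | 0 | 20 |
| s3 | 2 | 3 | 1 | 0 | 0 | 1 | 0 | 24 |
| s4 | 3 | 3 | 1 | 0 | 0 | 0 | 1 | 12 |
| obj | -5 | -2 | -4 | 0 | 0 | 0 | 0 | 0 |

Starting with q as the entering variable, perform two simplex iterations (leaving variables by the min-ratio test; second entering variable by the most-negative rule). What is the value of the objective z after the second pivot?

Ratio test on column q — row 1: 30/5 = 6; row 2: 20/2 = 10; row 3: 24/3 = 8; row 4: 12/3 = 4. Minimum is 4 at row 4 (s4 leaves); pivot element 3.
Pivot on row 4; the obj-row RHS becomes 0 − (-2)·4 = 8.
Next entering variable (most negative obj-row entry -10/3): r.
Ratio test on column r — row 1: 10/(1/3) = 30; row 2: 12/(1/3) = 36; row 3: entry 0 ≤ 0; row 4: 4/(1/3) = 12. Minimum is 12 at row 4 (q leaves); pivot element 1/3.
After the second pivot the obj-row RHS is 8 − (-10/3)·12 = 48.

48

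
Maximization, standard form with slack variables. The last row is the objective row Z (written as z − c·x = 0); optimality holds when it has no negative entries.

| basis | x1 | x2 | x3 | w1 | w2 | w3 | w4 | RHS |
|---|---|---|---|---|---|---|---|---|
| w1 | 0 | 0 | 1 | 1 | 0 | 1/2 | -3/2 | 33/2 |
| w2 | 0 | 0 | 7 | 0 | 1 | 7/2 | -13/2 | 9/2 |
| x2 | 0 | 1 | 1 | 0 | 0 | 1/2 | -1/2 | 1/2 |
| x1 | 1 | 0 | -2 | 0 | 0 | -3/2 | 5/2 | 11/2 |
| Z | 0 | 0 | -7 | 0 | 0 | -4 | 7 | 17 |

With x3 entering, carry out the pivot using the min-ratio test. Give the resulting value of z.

Ratio test on column x3 — row 1: (33/2)/1 = 33/2; row 2: (9/2)/7 = 9/14; row 3: (1/2)/1 = 1/2; row 4: entry -2 ≤ 0. Minimum is 1/2 at row 3 (x2 leaves); pivot element 1.
Pivot on row 3; the Z-row RHS becomes 17 − (-7)·(1/2) = 41/2.

41/2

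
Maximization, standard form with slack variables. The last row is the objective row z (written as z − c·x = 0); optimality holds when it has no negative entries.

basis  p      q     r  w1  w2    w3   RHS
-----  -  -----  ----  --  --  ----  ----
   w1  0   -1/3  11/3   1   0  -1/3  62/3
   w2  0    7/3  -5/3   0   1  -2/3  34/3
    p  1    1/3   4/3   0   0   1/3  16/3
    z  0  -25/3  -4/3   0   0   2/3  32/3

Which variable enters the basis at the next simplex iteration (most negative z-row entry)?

q

Negative z-row entries: q: -25/3, r: -4/3.
The most negative is -25/3 in column q, so q enters.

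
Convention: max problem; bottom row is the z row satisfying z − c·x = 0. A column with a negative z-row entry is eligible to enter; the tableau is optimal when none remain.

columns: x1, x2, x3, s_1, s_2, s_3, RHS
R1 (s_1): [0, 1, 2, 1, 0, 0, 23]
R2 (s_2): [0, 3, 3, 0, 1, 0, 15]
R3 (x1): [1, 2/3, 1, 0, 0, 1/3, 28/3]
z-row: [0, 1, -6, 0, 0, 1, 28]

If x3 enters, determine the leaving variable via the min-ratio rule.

Column x3 entries and ratios — s_1: 23/2 = 23/2; s_2: 15/3 = 5; x1: (28/3)/1 = 28/3.
Smallest ratio is 5 in the row of s_2, so s_2 leaves.

s_2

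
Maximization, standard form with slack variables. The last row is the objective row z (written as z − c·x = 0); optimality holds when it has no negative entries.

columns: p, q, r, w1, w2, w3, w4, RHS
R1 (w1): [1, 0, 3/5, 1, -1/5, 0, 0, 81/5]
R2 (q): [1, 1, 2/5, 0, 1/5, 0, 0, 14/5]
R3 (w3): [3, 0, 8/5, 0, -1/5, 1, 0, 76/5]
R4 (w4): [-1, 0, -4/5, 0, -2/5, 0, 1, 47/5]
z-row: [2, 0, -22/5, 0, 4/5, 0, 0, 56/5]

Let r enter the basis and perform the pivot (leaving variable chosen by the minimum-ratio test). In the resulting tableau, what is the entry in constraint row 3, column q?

Ratio test on column r — row 1: (81/5)/(3/5) = 27; row 2: (14/5)/(2/5) = 7; row 3: (76/5)/(8/5) = 19/2; row 4: entry -4/5 ≤ 0. Minimum is 7 at row 2 (q leaves); pivot element 2/5.
Divide row 2 by 2/5; eliminate column r from the other rows.
Row 3 update in column q: 0 − (8/5)·(5/2) = -4.

-4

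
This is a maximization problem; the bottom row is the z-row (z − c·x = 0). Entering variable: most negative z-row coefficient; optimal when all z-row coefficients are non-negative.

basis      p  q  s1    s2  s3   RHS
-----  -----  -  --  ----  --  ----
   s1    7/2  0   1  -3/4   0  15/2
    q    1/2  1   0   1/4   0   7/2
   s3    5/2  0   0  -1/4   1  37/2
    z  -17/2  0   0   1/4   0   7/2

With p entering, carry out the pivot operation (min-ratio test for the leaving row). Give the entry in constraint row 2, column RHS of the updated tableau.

Ratio test on column p — row 1: (15/2)/(7/2) = 15/7; row 2: (7/2)/(1/2) = 7; row 3: (37/2)/(5/2) = 37/5. Minimum is 15/7 at row 1 (s1 leaves); pivot element 7/2.
Divide row 1 by 7/2; eliminate column p from the other rows.
Row 2 update in column RHS: 7/2 − (1/2)·(15/7) = 17/7.

17/7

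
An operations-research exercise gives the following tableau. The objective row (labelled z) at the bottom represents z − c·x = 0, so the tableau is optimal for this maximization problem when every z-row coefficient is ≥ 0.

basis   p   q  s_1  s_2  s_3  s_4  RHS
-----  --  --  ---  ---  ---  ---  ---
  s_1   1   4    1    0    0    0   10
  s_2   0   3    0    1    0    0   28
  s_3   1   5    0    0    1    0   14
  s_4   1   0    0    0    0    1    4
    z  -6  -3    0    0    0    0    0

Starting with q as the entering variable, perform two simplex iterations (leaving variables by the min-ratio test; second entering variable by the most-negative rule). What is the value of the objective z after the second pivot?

Ratio test on column q — row 1: 10/4 = 5/2; row 2: 28/3 = 28/3; row 3: 14/5 = 14/5; row 4: entry 0 ≤ 0. Minimum is 5/2 at row 1 (s_1 leaves); pivot element 4.
Pivot on row 1; the z-row RHS becomes 0 − (-3)·(5/2) = 15/2.
Next entering variable (most negative z-row entry -21/4): p.
Ratio test on column p — row 1: (5/2)/(1/4) = 10; row 2: entry -3/4 ≤ 0; row 3: entry -1/4 ≤ 0; row 4: 4/1 = 4. Minimum is 4 at row 4 (s_4 leaves); pivot element 1.
After the second pivot the z-row RHS is 15/2 − (-21/4)·4 = 57/2.

57/2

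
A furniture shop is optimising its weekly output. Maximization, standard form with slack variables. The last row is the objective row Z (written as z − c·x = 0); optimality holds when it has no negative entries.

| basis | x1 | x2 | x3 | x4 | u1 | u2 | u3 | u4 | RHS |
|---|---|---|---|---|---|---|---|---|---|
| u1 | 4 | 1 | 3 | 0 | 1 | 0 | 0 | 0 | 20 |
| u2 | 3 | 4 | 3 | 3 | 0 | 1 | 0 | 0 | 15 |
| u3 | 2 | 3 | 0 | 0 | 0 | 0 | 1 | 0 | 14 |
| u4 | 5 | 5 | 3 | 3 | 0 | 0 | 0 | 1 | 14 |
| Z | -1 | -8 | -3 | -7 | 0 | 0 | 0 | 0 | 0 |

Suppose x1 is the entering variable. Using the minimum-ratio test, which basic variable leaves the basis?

u4

Column x1 entries and ratios — u1: 20/4 = 5; u2: 15/3 = 5; u3: 14/2 = 7; u4: 14/5 = 14/5.
Smallest ratio is 14/5 in the row of u4, so u4 leaves.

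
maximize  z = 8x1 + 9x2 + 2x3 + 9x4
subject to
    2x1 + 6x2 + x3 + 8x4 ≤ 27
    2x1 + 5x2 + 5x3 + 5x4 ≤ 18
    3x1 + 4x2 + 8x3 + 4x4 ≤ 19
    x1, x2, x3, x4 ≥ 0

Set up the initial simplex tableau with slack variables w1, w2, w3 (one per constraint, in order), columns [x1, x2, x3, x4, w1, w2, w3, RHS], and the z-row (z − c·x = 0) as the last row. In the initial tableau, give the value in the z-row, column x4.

-9

The z-row carries the negated objective coefficients: the x4 entry is -9.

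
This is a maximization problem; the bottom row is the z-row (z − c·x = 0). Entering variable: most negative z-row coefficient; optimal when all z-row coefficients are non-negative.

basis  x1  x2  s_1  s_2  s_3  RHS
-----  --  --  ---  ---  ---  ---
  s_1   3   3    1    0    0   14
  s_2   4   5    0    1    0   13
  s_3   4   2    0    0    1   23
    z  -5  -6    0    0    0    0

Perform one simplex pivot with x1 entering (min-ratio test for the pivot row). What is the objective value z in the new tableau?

65/4

Ratio test on column x1 — row 1: 14/3 = 14/3; row 2: 13/4 = 13/4; row 3: 23/4 = 23/4. Minimum is 13/4 at row 2 (s_2 leaves); pivot element 4.
Pivot on row 2; the z-row RHS becomes 0 − (-5)·(13/4) = 65/4.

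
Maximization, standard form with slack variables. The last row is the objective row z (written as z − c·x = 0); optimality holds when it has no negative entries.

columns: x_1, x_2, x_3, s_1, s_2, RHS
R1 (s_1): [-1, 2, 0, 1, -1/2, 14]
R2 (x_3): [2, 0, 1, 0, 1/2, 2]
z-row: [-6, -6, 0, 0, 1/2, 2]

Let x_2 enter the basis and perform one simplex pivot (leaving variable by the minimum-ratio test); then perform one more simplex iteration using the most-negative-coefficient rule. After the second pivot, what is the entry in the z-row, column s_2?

Ratio test on column x_2 — row 1: 14/2 = 7; row 2: entry 0 ≤ 0. Minimum is 7 at row 1 (s_1 leaves); pivot element 2.
Divide row 1 by 2; eliminate column x_2 from the other rows.
Second iteration: most negative z-row entry is -9 in column x_1, so x_1 enters.
Ratio test on column x_1 — row 1: entry -1/2 ≤ 0; row 2: 2/2 = 1. Minimum is 1 at row 2 (x_3 leaves); pivot element 2.
Divide row 2 by 2; eliminate column x_1 from the other rows.
After both pivots, the entry at the z-row, column s_2 is 5/4.

5/4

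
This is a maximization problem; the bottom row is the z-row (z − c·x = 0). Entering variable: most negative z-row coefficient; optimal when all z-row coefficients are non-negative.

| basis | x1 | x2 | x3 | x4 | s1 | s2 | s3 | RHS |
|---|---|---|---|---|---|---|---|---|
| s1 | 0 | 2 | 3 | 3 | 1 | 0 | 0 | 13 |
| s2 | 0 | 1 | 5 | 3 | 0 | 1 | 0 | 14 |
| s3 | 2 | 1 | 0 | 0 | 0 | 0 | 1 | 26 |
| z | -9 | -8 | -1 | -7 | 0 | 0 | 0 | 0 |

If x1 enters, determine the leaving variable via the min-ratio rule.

s3

Column x1 entries and ratios — s1: 0 ≤ 0, skip; s2: 0 ≤ 0, skip; s3: 26/2 = 13.
Smallest ratio is 13 in the row of s3, so s3 leaves.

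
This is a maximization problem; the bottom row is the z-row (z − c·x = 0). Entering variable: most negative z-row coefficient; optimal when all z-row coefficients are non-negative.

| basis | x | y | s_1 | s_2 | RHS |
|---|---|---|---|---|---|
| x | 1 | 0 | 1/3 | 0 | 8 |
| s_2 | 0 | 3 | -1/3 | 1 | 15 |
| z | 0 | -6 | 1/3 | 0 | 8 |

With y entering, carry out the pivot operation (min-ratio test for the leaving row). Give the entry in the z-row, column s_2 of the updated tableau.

Ratio test on column y — row 1: entry 0 ≤ 0; row 2: 15/3 = 5. Minimum is 5 at row 2 (s_2 leaves); pivot element 3.
Divide row 2 by 3; eliminate column y from the other rows.
z-row update in column s_2: 0 − (-6)·(1/3) = 2.

2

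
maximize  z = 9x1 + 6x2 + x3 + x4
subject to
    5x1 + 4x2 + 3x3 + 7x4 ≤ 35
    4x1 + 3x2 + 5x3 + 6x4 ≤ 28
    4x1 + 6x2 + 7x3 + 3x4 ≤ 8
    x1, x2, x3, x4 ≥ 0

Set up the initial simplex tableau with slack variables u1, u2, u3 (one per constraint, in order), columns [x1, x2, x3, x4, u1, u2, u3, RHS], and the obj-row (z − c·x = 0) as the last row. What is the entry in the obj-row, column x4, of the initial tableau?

-1

The obj-row carries the negated objective coefficients: the x4 entry is -1.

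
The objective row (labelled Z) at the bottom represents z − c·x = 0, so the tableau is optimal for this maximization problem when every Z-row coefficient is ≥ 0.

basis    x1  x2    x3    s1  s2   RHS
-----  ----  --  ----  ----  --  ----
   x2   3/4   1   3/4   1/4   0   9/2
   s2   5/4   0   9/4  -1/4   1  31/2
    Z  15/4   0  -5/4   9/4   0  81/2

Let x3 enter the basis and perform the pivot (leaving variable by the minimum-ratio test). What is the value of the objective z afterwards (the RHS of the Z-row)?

Ratio test on column x3 — row 1: (9/2)/(3/4) = 6; row 2: (31/2)/(9/4) = 62/9. Minimum is 6 at row 1 (x2 leaves); pivot element 3/4.
Pivot on row 1; the Z-row RHS becomes 81/2 − (-5/4)·6 = 48.

48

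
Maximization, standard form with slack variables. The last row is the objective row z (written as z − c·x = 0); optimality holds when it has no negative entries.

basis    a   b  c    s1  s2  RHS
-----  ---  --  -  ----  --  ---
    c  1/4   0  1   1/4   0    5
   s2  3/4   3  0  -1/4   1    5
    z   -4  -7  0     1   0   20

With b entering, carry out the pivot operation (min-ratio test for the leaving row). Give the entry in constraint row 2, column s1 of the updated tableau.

-1/12

Ratio test on column b — row 1: entry 0 ≤ 0; row 2: 5/3 = 5/3. Minimum is 5/3 at row 2 (s2 leaves); pivot element 3.
Divide row 2 by 3; eliminate column b from the other rows.
In the new row 2, the s1 entry is the old entry divided by the pivot: (-1/4)/3 = -1/12.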